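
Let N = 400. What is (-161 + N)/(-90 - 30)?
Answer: -239/120 ≈ -1.9917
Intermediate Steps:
(-161 + N)/(-90 - 30) = (-161 + 400)/(-90 - 30) = 239/(-120) = 239*(-1/120) = -239/120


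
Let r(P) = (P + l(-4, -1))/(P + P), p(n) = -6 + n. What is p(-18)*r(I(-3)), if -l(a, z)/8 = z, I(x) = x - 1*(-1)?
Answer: 36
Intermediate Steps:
I(x) = 1 + x (I(x) = x + 1 = 1 + x)
l(a, z) = -8*z
r(P) = (8 + P)/(2*P) (r(P) = (P - 8*(-1))/(P + P) = (P + 8)/((2*P)) = (8 + P)*(1/(2*P)) = (8 + P)/(2*P))
p(-18)*r(I(-3)) = (-6 - 18)*((8 + (1 - 3))/(2*(1 - 3))) = -12*(8 - 2)/(-2) = -12*(-1)*6/2 = -24*(-3/2) = 36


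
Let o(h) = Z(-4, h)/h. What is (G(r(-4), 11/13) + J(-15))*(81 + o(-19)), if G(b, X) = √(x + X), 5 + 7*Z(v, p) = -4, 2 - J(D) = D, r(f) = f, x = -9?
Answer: 183294/133 + 10782*I*√1378/1729 ≈ 1378.2 + 231.49*I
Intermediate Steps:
J(D) = 2 - D
Z(v, p) = -9/7 (Z(v, p) = -5/7 + (⅐)*(-4) = -5/7 - 4/7 = -9/7)
o(h) = -9/(7*h)
G(b, X) = √(-9 + X)
(G(r(-4), 11/13) + J(-15))*(81 + o(-19)) = (√(-9 + 11/13) + (2 - 1*(-15)))*(81 - 9/7/(-19)) = (√(-9 + 11*(1/13)) + (2 + 15))*(81 - 9/7*(-1/19)) = (√(-9 + 11/13) + 17)*(81 + 9/133) = (√(-106/13) + 17)*(10782/133) = (I*√1378/13 + 17)*(10782/133) = (17 + I*√1378/13)*(10782/133) = 183294/133 + 10782*I*√1378/1729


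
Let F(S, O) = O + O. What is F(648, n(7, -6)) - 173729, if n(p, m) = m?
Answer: -173741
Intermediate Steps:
F(S, O) = 2*O
F(648, n(7, -6)) - 173729 = 2*(-6) - 173729 = -12 - 173729 = -173741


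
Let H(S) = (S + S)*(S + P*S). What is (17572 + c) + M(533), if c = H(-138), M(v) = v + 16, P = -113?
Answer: -4247735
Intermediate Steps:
M(v) = 16 + v
H(S) = -224*S² (H(S) = (S + S)*(S - 113*S) = (2*S)*(-112*S) = -224*S²)
c = -4265856 (c = -224*(-138)² = -224*19044 = -4265856)
(17572 + c) + M(533) = (17572 - 4265856) + (16 + 533) = -4248284 + 549 = -4247735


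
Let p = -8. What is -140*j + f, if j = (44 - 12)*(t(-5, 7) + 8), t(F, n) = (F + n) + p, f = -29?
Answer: -8989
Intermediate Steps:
t(F, n) = -8 + F + n (t(F, n) = (F + n) - 8 = -8 + F + n)
j = 64 (j = (44 - 12)*((-8 - 5 + 7) + 8) = 32*(-6 + 8) = 32*2 = 64)
-140*j + f = -140*64 - 29 = -8960 - 29 = -8989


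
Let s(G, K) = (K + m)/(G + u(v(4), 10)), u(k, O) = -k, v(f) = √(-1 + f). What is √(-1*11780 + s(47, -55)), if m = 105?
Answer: √(-553610 + 11780*√3)/√(47 - √3) ≈ 108.53*I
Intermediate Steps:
s(G, K) = (105 + K)/(G - √3) (s(G, K) = (K + 105)/(G - √(-1 + 4)) = (105 + K)/(G - √3))
√(-1*11780 + s(47, -55)) = √(-1*11780 + (105 - 55)/(47 - √3)) = √(-11780 + 50/(47 - √3))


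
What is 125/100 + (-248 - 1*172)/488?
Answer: 95/244 ≈ 0.38934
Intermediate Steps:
125/100 + (-248 - 1*172)/488 = 125*(1/100) + (-248 - 172)*(1/488) = 5/4 - 420*1/488 = 5/4 - 105/122 = 95/244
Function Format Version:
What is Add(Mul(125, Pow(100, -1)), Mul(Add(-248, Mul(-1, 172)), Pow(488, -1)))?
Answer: Rational(95, 244) ≈ 0.38934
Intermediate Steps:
Add(Mul(125, Pow(100, -1)), Mul(Add(-248, Mul(-1, 172)), Pow(488, -1))) = Add(Mul(125, Rational(1, 100)), Mul(Add(-248, -172), Rational(1, 488))) = Add(Rational(5, 4), Mul(-420, Rational(1, 488))) = Add(Rational(5, 4), Rational(-105, 122)) = Rational(95, 244)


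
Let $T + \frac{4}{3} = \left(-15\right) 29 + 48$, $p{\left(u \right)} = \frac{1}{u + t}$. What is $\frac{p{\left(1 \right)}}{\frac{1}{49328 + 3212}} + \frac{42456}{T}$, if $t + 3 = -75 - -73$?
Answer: $- \frac{15429643}{1165} \approx -13244.0$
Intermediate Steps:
$t = -5$ ($t = -3 - 2 = -5$)
$p{\left(u \right)} = \frac{1}{-5 + u}$ ($p{\left(u \right)} = \frac{1}{u - 5} = \frac{1}{-5 + u}$)
$T = - \frac{1165}{3}$ ($T = - \frac{4}{3} + \left(\left(-15\right) 29 + 48\right) = - \frac{4}{3} + \left(-435 + 48\right) = - \frac{4}{3} - 387 = - \frac{1165}{3} \approx -388.33$)
$\frac{p{\left(1 \right)}}{\frac{1}{49328 + 3212}} + \frac{42456}{T} = \frac{1}{\left(-5 + 1\right) \frac{1}{49328 + 3212}} + \frac{42456}{- \frac{1165}{3}} = \frac{1}{\left(-4\right) \frac{1}{52540}} + 42456 \left(- \frac{3}{1165}\right) = - \frac{\frac{1}{\frac{1}{52540}}}{4} - \frac{127368}{1165} = \left(- \frac{1}{4}\right) 52540 - \frac{127368}{1165} = -13135 - \frac{127368}{1165} = - \frac{15429643}{1165}$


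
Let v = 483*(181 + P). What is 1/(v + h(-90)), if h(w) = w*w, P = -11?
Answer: 1/90210 ≈ 1.1085e-5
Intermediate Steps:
v = 82110 (v = 483*(181 - 11) = 483*170 = 82110)
h(w) = w²
1/(v + h(-90)) = 1/(82110 + (-90)²) = 1/(82110 + 8100) = 1/90210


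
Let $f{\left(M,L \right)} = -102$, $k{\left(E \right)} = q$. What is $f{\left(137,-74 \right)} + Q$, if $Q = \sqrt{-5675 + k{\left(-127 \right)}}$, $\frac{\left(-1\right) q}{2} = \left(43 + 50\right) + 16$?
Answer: $-102 + i \sqrt{5893} \approx -102.0 + 76.766 i$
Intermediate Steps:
$q = -218$ ($q = - 2 \left(\left(43 + 50\right) + 16\right) = - 2 \left(93 + 16\right) = \left(-2\right) 109 = -218$)
$k{\left(E \right)} = -218$
$Q = i \sqrt{5893}$ ($Q = \sqrt{-5675 - 218} = \sqrt{-5893} = i \sqrt{5893} \approx 76.766 i$)
$f{\left(137,-74 \right)} + Q = -102 + i \sqrt{5893}$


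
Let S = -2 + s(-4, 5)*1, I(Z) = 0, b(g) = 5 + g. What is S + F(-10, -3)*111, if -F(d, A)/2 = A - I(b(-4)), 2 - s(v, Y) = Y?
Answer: 661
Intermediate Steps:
s(v, Y) = 2 - Y
F(d, A) = -2*A (F(d, A) = -2*(A - 1*0) = -2*(A + 0) = -2*A)
S = -5 (S = -2 + (2 - 1*5)*1 = -2 + (2 - 5)*1 = -2 - 3*1 = -2 - 3 = -5)
S + F(-10, -3)*111 = -5 - 2*(-3)*111 = -5 + 6*111 = -5 + 666 = 661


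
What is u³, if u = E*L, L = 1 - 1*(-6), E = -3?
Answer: -9261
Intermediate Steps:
L = 7 (L = 1 + 6 = 7)
u = -21 (u = -3*7 = -21)
u³ = (-21)³ = -9261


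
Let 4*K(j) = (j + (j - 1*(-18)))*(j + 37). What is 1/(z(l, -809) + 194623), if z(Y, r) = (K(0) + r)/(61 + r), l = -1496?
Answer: 1496/291157293 ≈ 5.1381e-6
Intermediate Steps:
K(j) = (18 + 2*j)*(37 + j)/4 (K(j) = ((j + (j - 1*(-18)))*(j + 37))/4 = ((j + (j + 18))*(37 + j))/4 = ((j + (18 + j))*(37 + j))/4 = ((18 + 2*j)*(37 + j))/4 = (18 + 2*j)*(37 + j)/4)
z(Y, r) = (333/2 + r)/(61 + r) (z(Y, r) = ((333/2 + (½)*0² + 23*0) + r)/(61 + r) = ((333/2 + (½)*0 + 0) + r)/(61 + r) = ((333/2 + 0 + 0) + r)/(61 + r) = (333/2 + r)/(61 + r))
1/(z(l, -809) + 194623) = 1/((333/2 - 809)/(61 - 809) + 194623) = 1/(-1285/2/(-748) + 194623) = 1/(-1/748*(-1285/2) + 194623) = 1/(1285/1496 + 194623) = 1/(291157293/1496) = 1496/291157293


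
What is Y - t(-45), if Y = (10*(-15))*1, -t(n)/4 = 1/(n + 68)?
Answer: -3446/23 ≈ -149.83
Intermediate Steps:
t(n) = -4/(68 + n) (t(n) = -4/(n + 68) = -4/(68 + n))
Y = -150 (Y = -150*1 = -150)
Y - t(-45) = -150 - (-4)/(68 - 45) = -150 - (-4)/23 = -150 - 1*(-4/23) = -150 + 4/23 = -3446/23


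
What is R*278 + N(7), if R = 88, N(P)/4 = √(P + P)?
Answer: 24464 + 4*√14 ≈ 24479.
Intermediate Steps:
N(P) = 4*√2*√P (N(P) = 4*√(P + P) = 4*√(2*P) = 4*(√2*√P) = 4*√2*√P)
R*278 + N(7) = 88*278 + 4*√2*√7 = 24464 + 4*√14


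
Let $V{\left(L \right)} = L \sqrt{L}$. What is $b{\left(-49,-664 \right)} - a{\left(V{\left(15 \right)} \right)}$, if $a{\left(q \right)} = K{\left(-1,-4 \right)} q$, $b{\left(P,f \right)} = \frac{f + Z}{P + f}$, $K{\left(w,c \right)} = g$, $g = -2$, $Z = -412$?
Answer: $\frac{1076}{713} + 30 \sqrt{15} \approx 117.7$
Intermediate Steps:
$V{\left(L \right)} = L^{\frac{3}{2}}$
$K{\left(w,c \right)} = -2$
$b{\left(P,f \right)} = \frac{-412 + f}{P + f}$ ($b{\left(P,f \right)} = \frac{f - 412}{P + f} = \frac{-412 + f}{P + f}$)
$a{\left(q \right)} = - 2 q$
$b{\left(-49,-664 \right)} - a{\left(V{\left(15 \right)} \right)} = \frac{-412 - 664}{-49 - 664} - - 2 \cdot 15^{\frac{3}{2}} = \frac{1}{-713} \left(-1076\right) - - 2 \cdot 15 \sqrt{15} = \left(- \frac{1}{713}\right) \left(-1076\right) - - 30 \sqrt{15} = \frac{1076}{713} + 30 \sqrt{15}$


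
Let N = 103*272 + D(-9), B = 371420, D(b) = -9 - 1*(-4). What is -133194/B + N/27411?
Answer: 1125477481/1696832270 ≈ 0.66328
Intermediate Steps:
D(b) = -5 (D(b) = -9 + 4 = -5)
N = 28011 (N = 103*272 - 5 = 28016 - 5 = 28011)
-133194/B + N/27411 = -133194/371420 + 28011/27411 = -133194*1/371420 + 28011*(1/27411) = -66597/185710 + 9337/9137 = 1125477481/1696832270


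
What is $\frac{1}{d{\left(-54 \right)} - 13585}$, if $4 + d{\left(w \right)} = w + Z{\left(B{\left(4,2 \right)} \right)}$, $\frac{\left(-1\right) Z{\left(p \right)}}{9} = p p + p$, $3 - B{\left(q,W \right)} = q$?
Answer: $- \frac{1}{13643} \approx -7.3298 \cdot 10^{-5}$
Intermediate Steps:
$B{\left(q,W \right)} = 3 - q$
$Z{\left(p \right)} = - 9 p - 9 p^{2}$ ($Z{\left(p \right)} = - 9 \left(p p + p\right) = - 9 \left(p^{2} + p\right) = - 9 \left(p + p^{2}\right) = - 9 p - 9 p^{2}$)
$d{\left(w \right)} = -4 + w$ ($d{\left(w \right)} = -4 + \left(w - 9 \left(3 - 4\right) \left(1 + \left(3 - 4\right)\right)\right) = -4 + \left(w - - 9 \left(1 - 1\right)\right) = -4 + \left(w - \left(-9\right) 0\right) = -4 + \left(w + 0\right) = -4 + w$)
$\frac{1}{d{\left(-54 \right)} - 13585} = \frac{1}{\left(-4 - 54\right) - 13585} = \frac{1}{-58 - 13585} = \frac{1}{-13643} = - \frac{1}{13643}$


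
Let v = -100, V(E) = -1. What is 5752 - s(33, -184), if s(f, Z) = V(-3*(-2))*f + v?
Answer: 5885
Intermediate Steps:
s(f, Z) = -100 - f (s(f, Z) = -f - 100 = -100 - f)
5752 - s(33, -184) = 5752 - (-100 - 1*33) = 5752 - (-100 - 33) = 5752 - 1*(-133) = 5752 + 133 = 5885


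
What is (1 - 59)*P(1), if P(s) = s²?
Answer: -58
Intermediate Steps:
(1 - 59)*P(1) = (1 - 59)*1² = -58*1 = -58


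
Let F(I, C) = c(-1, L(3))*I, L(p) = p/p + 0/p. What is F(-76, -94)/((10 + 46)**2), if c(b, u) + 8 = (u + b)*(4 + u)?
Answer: 19/98 ≈ 0.19388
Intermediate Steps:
L(p) = 1 (L(p) = 1 + 0 = 1)
c(b, u) = -8 + (4 + u)*(b + u) (c(b, u) = -8 + (u + b)*(4 + u) = -8 + (b + u)*(4 + u) = -8 + (4 + u)*(b + u))
F(I, C) = -8*I (F(I, C) = (-8 + 1**2 + 4*(-1) + 4*1 - 1*1)*I = (-8 + 1 - 4 + 4 - 1)*I = -8*I)
F(-76, -94)/((10 + 46)**2) = (-8*(-76))/((10 + 46)**2) = 608/(56**2) = 608/3136 = 608*(1/3136) = 19/98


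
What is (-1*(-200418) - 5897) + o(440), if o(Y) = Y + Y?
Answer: 195401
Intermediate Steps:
o(Y) = 2*Y
(-1*(-200418) - 5897) + o(440) = (-1*(-200418) - 5897) + 2*440 = (200418 - 5897) + 880 = 194521 + 880 = 195401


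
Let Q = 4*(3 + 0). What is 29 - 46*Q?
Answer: -523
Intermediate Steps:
Q = 12 (Q = 4*3 = 12)
29 - 46*Q = 29 - 46*12 = 29 - 552 = -523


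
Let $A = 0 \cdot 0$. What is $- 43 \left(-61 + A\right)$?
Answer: $2623$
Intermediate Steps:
$A = 0$
$- 43 \left(-61 + A\right) = - 43 \left(-61 + 0\right) = \left(-43\right) \left(-61\right) = 2623$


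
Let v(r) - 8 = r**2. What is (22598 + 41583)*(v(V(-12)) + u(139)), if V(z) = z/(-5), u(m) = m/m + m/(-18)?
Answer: 203261227/450 ≈ 4.5169e+5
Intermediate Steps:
u(m) = 1 - m/18 (u(m) = 1 + m*(-1/18) = 1 - m/18)
V(z) = -z/5 (V(z) = z*(-1/5) = -z/5)
v(r) = 8 + r**2
(22598 + 41583)*(v(V(-12)) + u(139)) = (22598 + 41583)*((8 + (-1/5*(-12))**2) + (1 - 1/18*139)) = 64181*((8 + (12/5)**2) + (1 - 139/18)) = 64181*((8 + 144/25) - 121/18) = 64181*(344/25 - 121/18) = 64181*(3167/450) = 203261227/450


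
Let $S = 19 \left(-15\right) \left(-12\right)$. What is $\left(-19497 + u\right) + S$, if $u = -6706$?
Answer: $-22783$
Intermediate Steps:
$S = 3420$ ($S = \left(-285\right) \left(-12\right) = 3420$)
$\left(-19497 + u\right) + S = \left(-19497 - 6706\right) + 3420 = -26203 + 3420 = -22783$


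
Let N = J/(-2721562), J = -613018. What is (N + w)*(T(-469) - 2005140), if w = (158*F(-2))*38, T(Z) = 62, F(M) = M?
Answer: 32762877752930642/1360781 ≈ 2.4077e+10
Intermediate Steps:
N = 306509/1360781 (N = -613018/(-2721562) = -613018*(-1/2721562) = 306509/1360781 ≈ 0.22524)
w = -12008 (w = (158*(-2))*38 = -316*38 = -12008)
(N + w)*(T(-469) - 2005140) = (306509/1360781 - 12008)*(62 - 2005140) = -16339951739/1360781*(-2005078) = 32762877752930642/1360781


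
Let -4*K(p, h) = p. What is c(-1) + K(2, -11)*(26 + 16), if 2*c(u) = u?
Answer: -43/2 ≈ -21.500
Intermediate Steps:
K(p, h) = -p/4
c(u) = u/2
c(-1) + K(2, -11)*(26 + 16) = (½)*(-1) + (-¼*2)*(26 + 16) = -½ - ½*42 = -½ - 21 = -43/2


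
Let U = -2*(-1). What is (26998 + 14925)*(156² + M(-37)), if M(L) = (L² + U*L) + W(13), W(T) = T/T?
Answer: 1074570336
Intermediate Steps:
U = 2
W(T) = 1
M(L) = 1 + L² + 2*L (M(L) = (L² + 2*L) + 1 = 1 + L² + 2*L)
(26998 + 14925)*(156² + M(-37)) = (26998 + 14925)*(156² + (1 + (-37)² + 2*(-37))) = 41923*(24336 + (1 + 1369 - 74)) = 41923*(24336 + 1296) = 41923*25632 = 1074570336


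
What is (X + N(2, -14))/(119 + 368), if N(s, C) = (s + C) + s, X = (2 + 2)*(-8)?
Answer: -42/487 ≈ -0.086242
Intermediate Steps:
X = -32 (X = 4*(-8) = -32)
N(s, C) = C + 2*s (N(s, C) = (C + s) + s = C + 2*s)
(X + N(2, -14))/(119 + 368) = (-32 + (-14 + 2*2))/(119 + 368) = (-32 + (-14 + 4))/487 = (-32 - 10)*(1/487) = -42*1/487 = -42/487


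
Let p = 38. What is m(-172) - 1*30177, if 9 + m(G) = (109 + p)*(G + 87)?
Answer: -42681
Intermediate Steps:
m(G) = 12780 + 147*G (m(G) = -9 + (109 + 38)*(G + 87) = -9 + 147*(87 + G) = -9 + (12789 + 147*G) = 12780 + 147*G)
m(-172) - 1*30177 = (12780 + 147*(-172)) - 1*30177 = (12780 - 25284) - 30177 = -12504 - 30177 = -42681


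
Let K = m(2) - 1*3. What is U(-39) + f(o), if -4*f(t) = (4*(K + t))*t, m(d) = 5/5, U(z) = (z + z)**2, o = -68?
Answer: 1324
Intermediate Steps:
U(z) = 4*z**2 (U(z) = (2*z)**2 = 4*z**2)
m(d) = 1 (m(d) = 5*(1/5) = 1)
K = -2 (K = 1 - 1*3 = 1 - 3 = -2)
f(t) = -t*(-8 + 4*t)/4 (f(t) = -4*(-2 + t)*t/4 = -(-8 + 4*t)*t/4 = -t*(-8 + 4*t)/4)
U(-39) + f(o) = 4*(-39)**2 - 68*(2 - 1*(-68)) = 4*1521 - 68*(2 + 68) = 6084 - 68*70 = 6084 - 4760 = 1324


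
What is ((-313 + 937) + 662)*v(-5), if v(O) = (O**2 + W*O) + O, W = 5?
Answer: -6430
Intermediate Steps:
v(O) = O**2 + 6*O (v(O) = (O**2 + 5*O) + O = O**2 + 6*O)
((-313 + 937) + 662)*v(-5) = ((-313 + 937) + 662)*(-5*(6 - 5)) = (624 + 662)*(-5*1) = 1286*(-5) = -6430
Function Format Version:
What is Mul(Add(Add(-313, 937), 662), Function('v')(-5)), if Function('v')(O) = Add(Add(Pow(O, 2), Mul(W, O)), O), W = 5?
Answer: -6430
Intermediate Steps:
Function('v')(O) = Add(Pow(O, 2), Mul(6, O)) (Function('v')(O) = Add(Add(Pow(O, 2), Mul(5, O)), O) = Add(Pow(O, 2), Mul(6, O)))
Mul(Add(Add(-313, 937), 662), Function('v')(-5)) = Mul(Add(Add(-313, 937), 662), Mul(-5, Add(6, -5))) = Mul(Add(624, 662), Mul(-5, 1)) = Mul(1286, -5) = -6430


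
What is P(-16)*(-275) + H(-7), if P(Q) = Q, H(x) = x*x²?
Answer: 4057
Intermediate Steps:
H(x) = x³
P(-16)*(-275) + H(-7) = -16*(-275) + (-7)³ = 4400 - 343 = 4057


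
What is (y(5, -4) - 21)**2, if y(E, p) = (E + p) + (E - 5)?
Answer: 400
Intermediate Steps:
y(E, p) = -5 + p + 2*E (y(E, p) = (E + p) + (-5 + E) = -5 + p + 2*E)
(y(5, -4) - 21)**2 = ((-5 - 4 + 2*5) - 21)**2 = ((-5 - 4 + 10) - 21)**2 = (1 - 21)**2 = (-20)**2 = 400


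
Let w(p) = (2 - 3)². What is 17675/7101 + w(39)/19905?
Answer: 117275992/47115135 ≈ 2.4891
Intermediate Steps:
w(p) = 1 (w(p) = (-1)² = 1)
17675/7101 + w(39)/19905 = 17675/7101 + 1/19905 = 117275992/47115135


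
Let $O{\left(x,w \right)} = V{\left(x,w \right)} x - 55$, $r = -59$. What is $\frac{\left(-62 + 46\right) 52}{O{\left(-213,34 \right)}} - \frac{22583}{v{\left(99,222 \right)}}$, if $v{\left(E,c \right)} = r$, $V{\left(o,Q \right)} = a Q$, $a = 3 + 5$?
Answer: $\frac{1309659841}{3421469} \approx 382.78$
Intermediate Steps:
$a = 8$
$V{\left(o,Q \right)} = 8 Q$
$v{\left(E,c \right)} = -59$
$O{\left(x,w \right)} = -55 + 8 w x$ ($O{\left(x,w \right)} = 8 w x - 55 = -55 + 8 w x$)
$\frac{\left(-62 + 46\right) 52}{O{\left(-213,34 \right)}} - \frac{22583}{v{\left(99,222 \right)}} = \frac{\left(-62 + 46\right) 52}{-55 + 8 \cdot 34 \left(-213\right)} - \frac{22583}{-59} = \frac{\left(-16\right) 52}{-55 - 57936} - - \frac{22583}{59} = - \frac{832}{-57991} + \frac{22583}{59} = \left(-832\right) \left(- \frac{1}{57991}\right) + \frac{22583}{59} = \frac{832}{57991} + \frac{22583}{59} = \frac{1309659841}{3421469}$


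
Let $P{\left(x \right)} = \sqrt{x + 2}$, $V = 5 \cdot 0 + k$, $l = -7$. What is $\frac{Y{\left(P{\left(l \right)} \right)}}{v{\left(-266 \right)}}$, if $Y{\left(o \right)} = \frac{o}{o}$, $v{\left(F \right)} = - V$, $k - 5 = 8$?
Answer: $- \frac{1}{13} \approx -0.076923$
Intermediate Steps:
$k = 13$ ($k = 5 + 8 = 13$)
$V = 13$ ($V = 5 \cdot 0 + 13 = 0 + 13 = 13$)
$P{\left(x \right)} = \sqrt{2 + x}$
$v{\left(F \right)} = -13$ ($v{\left(F \right)} = \left(-1\right) 13 = -13$)
$Y{\left(o \right)} = 1$
$\frac{Y{\left(P{\left(l \right)} \right)}}{v{\left(-266 \right)}} = 1 \frac{1}{-13} = 1 \left(- \frac{1}{13}\right) = - \frac{1}{13}$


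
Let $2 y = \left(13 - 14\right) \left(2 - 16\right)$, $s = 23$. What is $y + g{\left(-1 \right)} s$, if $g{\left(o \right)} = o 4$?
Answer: $-85$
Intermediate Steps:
$g{\left(o \right)} = 4 o$
$y = 7$ ($y = \frac{\left(13 - 14\right) \left(2 - 16\right)}{2} = \frac{\left(-1\right) \left(-14\right)}{2} = \frac{1}{2} \cdot 14 = 7$)
$y + g{\left(-1 \right)} s = 7 + 4 \left(-1\right) 23 = 7 - 92 = -85$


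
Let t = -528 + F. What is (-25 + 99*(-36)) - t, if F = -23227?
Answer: 20166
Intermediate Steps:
t = -23755 (t = -528 - 23227 = -23755)
(-25 + 99*(-36)) - t = (-25 + 99*(-36)) - 1*(-23755) = (-25 - 3564) + 23755 = -3589 + 23755 = 20166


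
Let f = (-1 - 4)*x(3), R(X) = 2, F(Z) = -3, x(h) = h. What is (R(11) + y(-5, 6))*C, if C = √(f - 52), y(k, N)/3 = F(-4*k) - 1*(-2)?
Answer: -I*√67 ≈ -8.1853*I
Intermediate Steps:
y(k, N) = -3 (y(k, N) = 3*(-3 - 1*(-2)) = 3*(-3 + 2) = 3*(-1) = -3)
f = -15 (f = (-1 - 4)*3 = -5*3 = -15)
C = I*√67 (C = √(-15 - 52) = √(-67) = I*√67 ≈ 8.1853*I)
(R(11) + y(-5, 6))*C = (2 - 3)*(I*√67) = -I*√67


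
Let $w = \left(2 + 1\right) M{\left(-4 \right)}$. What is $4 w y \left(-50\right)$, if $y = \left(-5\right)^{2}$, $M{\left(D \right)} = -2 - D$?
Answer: $-30000$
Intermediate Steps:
$w = 6$ ($w = \left(2 + 1\right) \left(-2 - -4\right) = 3 \left(-2 + 4\right) = 3 \cdot 2 = 6$)
$y = 25$
$4 w y \left(-50\right) = 4 \cdot 6 \cdot 25 \left(-50\right) = 24 \cdot 25 \left(-50\right) = 600 \left(-50\right) = -30000$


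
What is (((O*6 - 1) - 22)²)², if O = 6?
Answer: 28561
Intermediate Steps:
(((O*6 - 1) - 22)²)² = (((6*6 - 1) - 22)²)² = (((36 - 1) - 22)²)² = ((35 - 22)²)² = (13²)² = 169² = 28561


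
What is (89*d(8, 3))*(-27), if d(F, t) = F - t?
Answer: -12015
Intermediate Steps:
(89*d(8, 3))*(-27) = (89*(8 - 1*3))*(-27) = (89*(8 - 3))*(-27) = (89*5)*(-27) = 445*(-27) = -12015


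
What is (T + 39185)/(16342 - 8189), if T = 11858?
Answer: 51043/8153 ≈ 6.2606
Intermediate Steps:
(T + 39185)/(16342 - 8189) = (11858 + 39185)/(16342 - 8189) = 51043/8153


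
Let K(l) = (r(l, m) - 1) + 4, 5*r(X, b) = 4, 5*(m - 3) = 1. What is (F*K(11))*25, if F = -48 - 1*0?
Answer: -4560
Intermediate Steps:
m = 16/5 (m = 3 + (1/5)*1 = 3 + 1/5 = 16/5 ≈ 3.2000)
r(X, b) = 4/5 (r(X, b) = (1/5)*4 = 4/5)
F = -48 (F = -48 + 0 = -48)
K(l) = 19/5 (K(l) = (4/5 - 1) + 4 = -1/5 + 4 = 19/5)
(F*K(11))*25 = -48*19/5*25 = -912/5*25 = -4560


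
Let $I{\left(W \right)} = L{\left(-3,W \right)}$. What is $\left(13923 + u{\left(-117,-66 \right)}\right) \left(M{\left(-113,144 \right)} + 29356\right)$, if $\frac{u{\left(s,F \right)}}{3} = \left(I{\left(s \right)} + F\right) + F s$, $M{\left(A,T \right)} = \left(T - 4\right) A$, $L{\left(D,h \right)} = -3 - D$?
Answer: $499356576$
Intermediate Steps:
$I{\left(W \right)} = 0$ ($I{\left(W \right)} = -3 - -3 = -3 + 3 = 0$)
$M{\left(A,T \right)} = A \left(-4 + T\right)$ ($M{\left(A,T \right)} = \left(-4 + T\right) A = A \left(-4 + T\right)$)
$u{\left(s,F \right)} = 3 F + 3 F s$ ($u{\left(s,F \right)} = 3 \left(\left(0 + F\right) + F s\right) = 3 \left(F + F s\right) = 3 F + 3 F s$)
$\left(13923 + u{\left(-117,-66 \right)}\right) \left(M{\left(-113,144 \right)} + 29356\right) = \left(13923 + 3 \left(-66\right) \left(1 - 117\right)\right) \left(- 113 \left(-4 + 144\right) + 29356\right) = \left(13923 + 3 \left(-66\right) \left(-116\right)\right) \left(\left(-113\right) 140 + 29356\right) = \left(13923 + 22968\right) \left(-15820 + 29356\right) = 36891 \cdot 13536 = 499356576$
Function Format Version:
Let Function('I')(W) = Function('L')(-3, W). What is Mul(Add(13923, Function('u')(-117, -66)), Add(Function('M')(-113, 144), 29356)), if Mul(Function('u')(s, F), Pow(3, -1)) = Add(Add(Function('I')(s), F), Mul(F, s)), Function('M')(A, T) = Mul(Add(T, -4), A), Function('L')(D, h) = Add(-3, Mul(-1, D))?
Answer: 499356576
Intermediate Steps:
Function('I')(W) = 0 (Function('I')(W) = Add(-3, Mul(-1, -3)) = Add(-3, 3) = 0)
Function('M')(A, T) = Mul(A, Add(-4, T)) (Function('M')(A, T) = Mul(Add(-4, T), A) = Mul(A, Add(-4, T)))
Function('u')(s, F) = Add(Mul(3, F), Mul(3, F, s)) (Function('u')(s, F) = Mul(3, Add(Add(0, F), Mul(F, s))) = Mul(3, Add(F, Mul(F, s))) = Add(Mul(3, F), Mul(3, F, s)))
Mul(Add(13923, Function('u')(-117, -66)), Add(Function('M')(-113, 144), 29356)) = Mul(Add(13923, Mul(3, -66, Add(1, -117))), Add(Mul(-113, Add(-4, 144)), 29356)) = Mul(Add(13923, Mul(3, -66, -116)), Add(Mul(-113, 140), 29356)) = Mul(Add(13923, 22968), Add(-15820, 29356)) = Mul(36891, 13536) = 499356576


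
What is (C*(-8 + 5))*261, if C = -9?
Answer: 7047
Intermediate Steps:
(C*(-8 + 5))*261 = -9*(-8 + 5)*261 = -9*(-3)*261 = 27*261 = 7047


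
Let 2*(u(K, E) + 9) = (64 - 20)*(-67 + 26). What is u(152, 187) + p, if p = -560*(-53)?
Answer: 28769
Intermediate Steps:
u(K, E) = -911 (u(K, E) = -9 + ((64 - 20)*(-67 + 26))/2 = -9 + (44*(-41))/2 = -9 + (½)*(-1804) = -9 - 902 = -911)
p = 29680
u(152, 187) + p = -911 + 29680 = 28769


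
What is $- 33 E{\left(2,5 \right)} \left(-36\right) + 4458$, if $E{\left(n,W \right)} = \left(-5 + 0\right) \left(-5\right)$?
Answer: $34158$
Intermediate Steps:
$E{\left(n,W \right)} = 25$ ($E{\left(n,W \right)} = \left(-5\right) \left(-5\right) = 25$)
$- 33 E{\left(2,5 \right)} \left(-36\right) + 4458 = \left(-33\right) 25 \left(-36\right) + 4458 = \left(-825\right) \left(-36\right) + 4458 = 29700 + 4458 = 34158$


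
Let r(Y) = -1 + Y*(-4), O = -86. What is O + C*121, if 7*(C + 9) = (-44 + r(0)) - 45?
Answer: -19115/7 ≈ -2730.7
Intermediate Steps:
r(Y) = -1 - 4*Y
C = -153/7 (C = -9 + ((-44 + (-1 - 4*0)) - 45)/7 = -9 + ((-44 + (-1 + 0)) - 45)/7 = -9 + ((-44 - 1) - 45)/7 = -9 + (-45 - 45)/7 = -9 + (⅐)*(-90) = -9 - 90/7 = -153/7 ≈ -21.857)
O + C*121 = -86 - 153/7*121 = -86 - 18513/7 = -19115/7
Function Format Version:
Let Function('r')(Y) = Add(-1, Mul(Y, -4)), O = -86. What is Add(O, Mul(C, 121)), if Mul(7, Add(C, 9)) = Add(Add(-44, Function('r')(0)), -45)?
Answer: Rational(-19115, 7) ≈ -2730.7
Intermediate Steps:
Function('r')(Y) = Add(-1, Mul(-4, Y))
C = Rational(-153, 7) (C = Add(-9, Mul(Rational(1, 7), Add(Add(-44, Add(-1, Mul(-4, 0))), -45))) = Add(-9, Mul(Rational(1, 7), Add(Add(-44, Add(-1, 0)), -45))) = Add(-9, Mul(Rational(1, 7), Add(Add(-44, -1), -45))) = Add(-9, Mul(Rational(1, 7), Add(-45, -45))) = Add(-9, Mul(Rational(1, 7), -90)) = Add(-9, Rational(-90, 7)) = Rational(-153, 7) ≈ -21.857)
Add(O, Mul(C, 121)) = Add(-86, Mul(Rational(-153, 7), 121)) = Add(-86, Rational(-18513, 7)) = Rational(-19115, 7)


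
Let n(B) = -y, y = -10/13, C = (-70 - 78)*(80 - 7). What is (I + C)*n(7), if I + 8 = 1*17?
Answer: -107950/13 ≈ -8303.8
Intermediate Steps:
C = -10804 (C = -148*73 = -10804)
I = 9 (I = -8 + 1*17 = -8 + 17 = 9)
y = -10/13 (y = -10*1/13 = -10/13 ≈ -0.76923)
n(B) = 10/13 (n(B) = -1*(-10/13) = 10/13)
(I + C)*n(7) = (9 - 10804)*(10/13) = -10795*10/13 = -107950/13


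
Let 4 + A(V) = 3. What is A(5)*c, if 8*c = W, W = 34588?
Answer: -8647/2 ≈ -4323.5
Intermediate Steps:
A(V) = -1 (A(V) = -4 + 3 = -1)
c = 8647/2 (c = (⅛)*34588 = 8647/2 ≈ 4323.5)
A(5)*c = -1*8647/2 = -8647/2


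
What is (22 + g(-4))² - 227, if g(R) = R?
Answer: 97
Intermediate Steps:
(22 + g(-4))² - 227 = (22 - 4)² - 227 = 18² - 227 = 324 - 227 = 97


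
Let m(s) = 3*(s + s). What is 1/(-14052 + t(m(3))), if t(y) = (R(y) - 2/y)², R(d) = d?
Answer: -81/1112291 ≈ -7.2823e-5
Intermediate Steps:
m(s) = 6*s (m(s) = 3*(2*s) = 6*s)
t(y) = (y - 2/y)²
1/(-14052 + t(m(3))) = 1/(-14052 + (-2 + (6*3)²)²/(6*3)²) = 1/(-14052 + (-2 + 18²)²/18²) = 1/(-14052 + (-2 + 324)²/324) = 1/(-14052 + (1/324)*322²) = 1/(-14052 + (1/324)*103684) = 1/(-14052 + 25921/81) = 1/(-1112291/81) = -81/1112291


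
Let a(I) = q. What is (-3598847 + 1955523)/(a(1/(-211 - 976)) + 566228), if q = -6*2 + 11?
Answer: -1643324/566227 ≈ -2.9022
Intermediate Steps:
q = -1 (q = -12 + 11 = -1)
a(I) = -1
(-3598847 + 1955523)/(a(1/(-211 - 976)) + 566228) = (-3598847 + 1955523)/(-1 + 566228) = -1643324/566227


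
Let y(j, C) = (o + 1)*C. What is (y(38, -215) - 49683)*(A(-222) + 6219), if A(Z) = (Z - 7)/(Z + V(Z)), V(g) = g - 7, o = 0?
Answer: -139963790204/451 ≈ -3.1034e+8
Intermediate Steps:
V(g) = -7 + g
y(j, C) = C (y(j, C) = (0 + 1)*C = 1*C = C)
A(Z) = (-7 + Z)/(-7 + 2*Z) (A(Z) = (Z - 7)/(Z + (-7 + Z)) = (-7 + Z)/(-7 + 2*Z))
(y(38, -215) - 49683)*(A(-222) + 6219) = (-215 - 49683)*((-7 - 222)/(-7 + 2*(-222)) + 6219) = -49898*(-229/(-7 - 444) + 6219) = -49898*(-229/(-451) + 6219) = -49898*(-1/451*(-229) + 6219) = -49898*(229/451 + 6219) = -49898*2804998/451 = -139963790204/451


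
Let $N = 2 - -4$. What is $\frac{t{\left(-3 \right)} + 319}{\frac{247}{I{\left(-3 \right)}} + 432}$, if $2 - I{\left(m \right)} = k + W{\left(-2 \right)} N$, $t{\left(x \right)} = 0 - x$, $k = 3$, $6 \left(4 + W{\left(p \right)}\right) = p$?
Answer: $\frac{8050}{11047} \approx 0.7287$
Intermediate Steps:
$W{\left(p \right)} = -4 + \frac{p}{6}$
$N = 6$ ($N = 2 + 4 = 6$)
$t{\left(x \right)} = - x$
$I{\left(m \right)} = 25$ ($I{\left(m \right)} = 2 - \left(3 + \left(-4 + \frac{1}{6} \left(-2\right)\right) 6\right) = 2 - \left(3 + \left(-4 - \frac{1}{3}\right) 6\right) = 2 - \left(3 - 26\right) = 2 - -23 = 2 + 23 = 25$)
$\frac{t{\left(-3 \right)} + 319}{\frac{247}{I{\left(-3 \right)}} + 432} = \frac{\left(-1\right) \left(-3\right) + 319}{\frac{247}{25} + 432} = \frac{3 + 319}{247 \cdot \frac{1}{25} + 432} = \frac{322}{\frac{247}{25} + 432} = \frac{322}{\frac{11047}{25}} = 322 \cdot \frac{25}{11047} = \frac{8050}{11047}$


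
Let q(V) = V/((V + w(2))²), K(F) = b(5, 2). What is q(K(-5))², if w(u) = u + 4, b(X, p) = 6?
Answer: 1/576 ≈ 0.0017361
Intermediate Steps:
K(F) = 6
w(u) = 4 + u
q(V) = V/(6 + V)² (q(V) = V/((V + (4 + 2))²) = V/((V + 6)²) = V/((6 + V)²) = V/(6 + V)²)
q(K(-5))² = (6/(6 + 6)²)² = (6/12²)² = (6*(1/144))² = (1/24)² = 1/576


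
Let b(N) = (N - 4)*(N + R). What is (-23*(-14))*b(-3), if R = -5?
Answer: 18032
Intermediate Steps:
b(N) = (-5 + N)*(-4 + N) (b(N) = (N - 4)*(N - 5) = (-4 + N)*(-5 + N) = (-5 + N)*(-4 + N))
(-23*(-14))*b(-3) = (-23*(-14))*(20 + (-3)² - 9*(-3)) = 322*(20 + 9 + 27) = 322*56 = 18032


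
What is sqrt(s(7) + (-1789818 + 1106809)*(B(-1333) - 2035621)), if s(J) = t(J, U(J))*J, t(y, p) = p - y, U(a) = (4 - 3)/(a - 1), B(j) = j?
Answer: sqrt(50085284923374)/6 ≈ 1.1795e+6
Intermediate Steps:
U(a) = 1/(-1 + a)
s(J) = J*(1/(-1 + J) - J) (s(J) = (1/(-1 + J) - J)*J = J*(1/(-1 + J) - J))
sqrt(s(7) + (-1789818 + 1106809)*(B(-1333) - 2035621)) = sqrt(7*(1 + 7 - 1*7**2)/(-1 + 7) + (-1789818 + 1106809)*(-1333 - 2035621)) = sqrt(7*(1 + 7 - 1*49)/6 - 683009*(-2036954)) = sqrt(7*(1/6)*(1 + 7 - 49) + 1391257914586) = sqrt(7*(1/6)*(-41) + 1391257914586) = sqrt(-287/6 + 1391257914586) = sqrt(8347547487229/6) = sqrt(50085284923374)/6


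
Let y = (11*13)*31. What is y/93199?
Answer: 4433/93199 ≈ 0.047565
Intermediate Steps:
y = 4433 (y = 143*31 = 4433)
y/93199 = 4433/93199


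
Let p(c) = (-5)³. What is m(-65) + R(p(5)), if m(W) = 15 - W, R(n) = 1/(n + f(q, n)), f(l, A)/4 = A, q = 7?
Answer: 49999/625 ≈ 79.998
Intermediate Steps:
f(l, A) = 4*A
p(c) = -125
R(n) = 1/(5*n) (R(n) = 1/(n + 4*n) = 1/(5*n))
m(-65) + R(p(5)) = (15 - 1*(-65)) + (⅕)/(-125) = (15 + 65) + (⅕)*(-1/125) = 80 - 1/625 = 49999/625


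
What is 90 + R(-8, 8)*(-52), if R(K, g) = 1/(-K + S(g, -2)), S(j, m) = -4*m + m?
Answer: 604/7 ≈ 86.286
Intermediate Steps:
S(j, m) = -3*m
R(K, g) = 1/(6 - K) (R(K, g) = 1/(-K - 3*(-2)) = 1/(-K + 6) = 1/(6 - K))
90 + R(-8, 8)*(-52) = 90 - 1/(-6 - 8)*(-52) = 90 - 1/(-14)*(-52) = 90 - 1*(-1/14)*(-52) = 90 + (1/14)*(-52) = 90 - 26/7 = 604/7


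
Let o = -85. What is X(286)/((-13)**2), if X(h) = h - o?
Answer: 371/169 ≈ 2.1953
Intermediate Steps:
X(h) = 85 + h (X(h) = h - 1*(-85) = h + 85 = 85 + h)
X(286)/((-13)**2) = (85 + 286)/((-13)**2) = 371/169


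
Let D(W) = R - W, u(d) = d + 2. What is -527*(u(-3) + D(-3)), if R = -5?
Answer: 1581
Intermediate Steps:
u(d) = 2 + d
D(W) = -5 - W
-527*(u(-3) + D(-3)) = -527*((2 - 3) + (-5 - 1*(-3))) = -527*(-1 + (-5 + 3)) = -527*(-1 - 2) = -527*(-3) = 1581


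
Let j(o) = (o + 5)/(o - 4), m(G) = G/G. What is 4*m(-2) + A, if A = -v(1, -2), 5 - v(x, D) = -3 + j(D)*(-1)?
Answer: -7/2 ≈ -3.5000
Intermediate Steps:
m(G) = 1
j(o) = (5 + o)/(-4 + o)
v(x, D) = 8 + (5 + D)/(-4 + D) (v(x, D) = 5 - (-3 + ((5 + D)/(-4 + D))*(-1)) = 5 - (-3 - (5 + D)/(-4 + D)) = 5 + (3 + (5 + D)/(-4 + D)) = 8 + (5 + D)/(-4 + D))
A = -15/2 (A = -9*(-3 - 2)/(-4 - 2) = -9*(-5)/(-6) = -9*(-1)*(-5)/6 = -1*15/2 = -15/2 ≈ -7.5000)
4*m(-2) + A = 4*1 - 15/2 = 4 - 15/2 = -7/2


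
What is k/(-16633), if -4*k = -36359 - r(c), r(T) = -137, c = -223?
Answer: -18111/33266 ≈ -0.54443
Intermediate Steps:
k = 18111/2 (k = -(-36359 - 1*(-137))/4 = -(-36359 + 137)/4 = -1/4*(-36222) = 18111/2 ≈ 9055.5)
k/(-16633) = (18111/2)/(-16633) = (18111/2)*(-1/16633) = -18111/33266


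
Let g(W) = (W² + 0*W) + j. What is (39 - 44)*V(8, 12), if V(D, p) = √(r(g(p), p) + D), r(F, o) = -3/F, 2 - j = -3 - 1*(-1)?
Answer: -5*√43697/74 ≈ -14.124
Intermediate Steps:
j = 4 (j = 2 - (-3 - 1*(-1)) = 2 - (-3 + 1) = 2 - 1*(-2) = 2 + 2 = 4)
g(W) = 4 + W² (g(W) = (W² + 0*W) + 4 = (W² + 0) + 4 = W² + 4 = 4 + W²)
V(D, p) = √(D - 3/(4 + p²)) (V(D, p) = √(-3/(4 + p²) + D) = √(D - 3/(4 + p²)))
(39 - 44)*V(8, 12) = (39 - 44)*√((-3 + 8*(4 + 12²))/(4 + 12²)) = -5*√(-3 + 8*(4 + 144))/√(4 + 144) = -5*√37*√(-3 + 8*148)/74 = -5*√37*√(-3 + 1184)/74 = -5*√43697/74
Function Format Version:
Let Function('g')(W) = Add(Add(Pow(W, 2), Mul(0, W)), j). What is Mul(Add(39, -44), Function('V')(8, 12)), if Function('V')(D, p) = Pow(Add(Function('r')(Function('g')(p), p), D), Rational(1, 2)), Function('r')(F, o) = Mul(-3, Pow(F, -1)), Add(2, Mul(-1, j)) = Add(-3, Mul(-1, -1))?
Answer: Mul(Rational(-5, 74), Pow(43697, Rational(1, 2))) ≈ -14.124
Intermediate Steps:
j = 4 (j = Add(2, Mul(-1, Add(-3, Mul(-1, -1)))) = Add(2, Mul(-1, Add(-3, 1))) = Add(2, Mul(-1, -2)) = Add(2, 2) = 4)
Function('g')(W) = Add(4, Pow(W, 2)) (Function('g')(W) = Add(Add(Pow(W, 2), Mul(0, W)), 4) = Add(Add(Pow(W, 2), 0), 4) = Add(Pow(W, 2), 4) = Add(4, Pow(W, 2)))
Function('V')(D, p) = Pow(Add(D, Mul(-3, Pow(Add(4, Pow(p, 2)), -1))), Rational(1, 2)) (Function('V')(D, p) = Pow(Add(Mul(-3, Pow(Add(4, Pow(p, 2)), -1)), D), Rational(1, 2)) = Pow(Add(D, Mul(-3, Pow(Add(4, Pow(p, 2)), -1))), Rational(1, 2)))
Mul(Add(39, -44), Function('V')(8, 12)) = Mul(Add(39, -44), Pow(Mul(Pow(Add(4, Pow(12, 2)), -1), Add(-3, Mul(8, Add(4, Pow(12, 2))))), Rational(1, 2))) = Mul(-5, Pow(Mul(Pow(Add(4, 144), -1), Add(-3, Mul(8, Add(4, 144)))), Rational(1, 2))) = Mul(-5, Pow(Mul(Pow(148, -1), Add(-3, Mul(8, 148))), Rational(1, 2))) = Mul(-5, Pow(Mul(Rational(1, 148), Add(-3, 1184)), Rational(1, 2))) = Mul(-5, Pow(Mul(Rational(1, 148), 1181), Rational(1, 2))) = Mul(-5, Pow(Rational(1181, 148), Rational(1, 2))) = Mul(-5, Mul(Rational(1, 74), Pow(43697, Rational(1, 2)))) = Mul(Rational(-5, 74), Pow(43697, Rational(1, 2)))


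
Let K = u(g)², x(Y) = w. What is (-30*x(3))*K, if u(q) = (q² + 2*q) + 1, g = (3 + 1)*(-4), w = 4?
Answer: -6075000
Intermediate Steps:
x(Y) = 4
g = -16 (g = 4*(-4) = -16)
u(q) = 1 + q² + 2*q
K = 50625 (K = (1 + (-16)² + 2*(-16))² = (1 + 256 - 32)² = 225² = 50625)
(-30*x(3))*K = -30*4*50625 = -120*50625 = -6075000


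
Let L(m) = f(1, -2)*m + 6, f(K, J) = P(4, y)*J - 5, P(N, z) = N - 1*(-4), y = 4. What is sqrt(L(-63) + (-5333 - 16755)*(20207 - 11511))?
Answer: I*sqrt(192075919) ≈ 13859.0*I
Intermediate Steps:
P(N, z) = 4 + N (P(N, z) = N + 4 = 4 + N)
f(K, J) = -5 + 8*J (f(K, J) = (4 + 4)*J - 5 = 8*J - 5 = -5 + 8*J)
L(m) = 6 - 21*m (L(m) = (-5 + 8*(-2))*m + 6 = (-5 - 16)*m + 6 = -21*m + 6 = 6 - 21*m)
sqrt(L(-63) + (-5333 - 16755)*(20207 - 11511)) = sqrt((6 - 21*(-63)) + (-5333 - 16755)*(20207 - 11511)) = sqrt((6 + 1323) - 22088*8696) = sqrt(1329 - 192077248) = sqrt(-192075919) = I*sqrt(192075919)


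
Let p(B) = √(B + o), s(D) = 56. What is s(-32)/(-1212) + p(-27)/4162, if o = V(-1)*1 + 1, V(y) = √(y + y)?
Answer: -14/303 + √(-26 + I*√2)/4162 ≈ -0.046171 + 0.0012256*I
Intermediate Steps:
V(y) = √2*√y (V(y) = √(2*y) = √2*√y)
o = 1 + I*√2 (o = (√2*√(-1))*1 + 1 = (√2*I)*1 + 1 = (I*√2)*1 + 1 = I*√2 + 1 = 1 + I*√2 ≈ 1.0 + 1.4142*I)
p(B) = √(1 + B + I*√2) (p(B) = √(B + (1 + I*√2)) = √(1 + B + I*√2))
s(-32)/(-1212) + p(-27)/4162 = 56/(-1212) + √(1 - 27 + I*√2)/4162 = 56*(-1/1212) + √(-26 + I*√2)*(1/4162) = -14/303 + √(-26 + I*√2)/4162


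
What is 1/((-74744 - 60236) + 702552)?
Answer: 1/567572 ≈ 1.7619e-6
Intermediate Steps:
1/((-74744 - 60236) + 702552) = 1/(-134980 + 702552) = 1/567572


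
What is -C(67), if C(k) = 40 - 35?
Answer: -5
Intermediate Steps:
C(k) = 5
-C(67) = -1*5 = -5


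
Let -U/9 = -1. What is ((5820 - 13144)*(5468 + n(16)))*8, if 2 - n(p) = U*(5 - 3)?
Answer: -319443584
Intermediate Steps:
U = 9 (U = -9*(-1) = 9)
n(p) = -16 (n(p) = 2 - 9*(5 - 3) = 2 - 9*2 = 2 - 1*18 = 2 - 18 = -16)
((5820 - 13144)*(5468 + n(16)))*8 = ((5820 - 13144)*(5468 - 16))*8 = -7324*5452*8 = -39930448*8 = -319443584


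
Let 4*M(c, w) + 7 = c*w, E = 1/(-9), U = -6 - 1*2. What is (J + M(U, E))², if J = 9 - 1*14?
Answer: 55225/1296 ≈ 42.612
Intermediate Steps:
U = -8 (U = -6 - 2 = -8)
J = -5 (J = 9 - 14 = -5)
E = -⅑ ≈ -0.11111
M(c, w) = -7/4 + c*w/4 (M(c, w) = -7/4 + (c*w)/4 = -7/4 + c*w/4)
(J + M(U, E))² = (-5 + (-7/4 + (¼)*(-8)*(-⅑)))² = (-5 + (-7/4 + 2/9))² = (-5 - 55/36)² = (-235/36)² = 55225/1296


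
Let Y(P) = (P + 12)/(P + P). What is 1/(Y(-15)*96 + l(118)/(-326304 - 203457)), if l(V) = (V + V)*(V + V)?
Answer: 44895/426272 ≈ 0.10532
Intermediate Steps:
Y(P) = (12 + P)/(2*P) (Y(P) = (12 + P)/((2*P)) = (12 + P)*(1/(2*P)) = (12 + P)/(2*P))
l(V) = 4*V² (l(V) = (2*V)*(2*V) = 4*V²)
1/(Y(-15)*96 + l(118)/(-326304 - 203457)) = 1/(((½)*(12 - 15)/(-15))*96 + (4*118²)/(-326304 - 203457)) = 1/(((½)*(-1/15)*(-3))*96 + (4*13924)/(-529761)) = 1/((⅒)*96 + 55696*(-1/529761)) = 1/(48/5 - 944/8979) = 1/(426272/44895) = 44895/426272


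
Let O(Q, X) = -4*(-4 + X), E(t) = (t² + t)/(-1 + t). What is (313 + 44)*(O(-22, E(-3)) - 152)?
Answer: -46410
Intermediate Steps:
E(t) = (t + t²)/(-1 + t)
O(Q, X) = 16 - 4*X
(313 + 44)*(O(-22, E(-3)) - 152) = (313 + 44)*((16 - (-12)*(1 - 3)/(-1 - 3)) - 152) = 357*((16 - (-12)*(-2)/(-4)) - 152) = 357*((16 - (-12)*(-1)*(-2)/4) - 152) = 357*((16 - 4*(-3/2)) - 152) = 357*((16 + 6) - 152) = 357*(22 - 152) = 357*(-130) = -46410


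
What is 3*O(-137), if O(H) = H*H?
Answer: 56307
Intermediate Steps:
O(H) = H**2
3*O(-137) = 3*(-137)**2 = 3*18769 = 56307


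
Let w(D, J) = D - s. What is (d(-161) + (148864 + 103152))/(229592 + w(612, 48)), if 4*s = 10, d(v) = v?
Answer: 503710/460403 ≈ 1.0941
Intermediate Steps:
s = 5/2 (s = (1/4)*10 = 5/2 ≈ 2.5000)
w(D, J) = -5/2 + D (w(D, J) = D - 1*5/2 = D - 5/2 = -5/2 + D)
(d(-161) + (148864 + 103152))/(229592 + w(612, 48)) = (-161 + (148864 + 103152))/(229592 + (-5/2 + 612)) = (-161 + 252016)/(229592 + 1219/2) = 251855/(460403/2) = 251855*(2/460403) = 503710/460403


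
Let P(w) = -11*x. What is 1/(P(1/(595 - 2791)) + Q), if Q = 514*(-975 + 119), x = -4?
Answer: -1/439940 ≈ -2.2730e-6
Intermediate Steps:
P(w) = 44 (P(w) = -11*(-4) = 44)
Q = -439984 (Q = 514*(-856) = -439984)
1/(P(1/(595 - 2791)) + Q) = 1/(44 - 439984) = 1/(-439940) = -1/439940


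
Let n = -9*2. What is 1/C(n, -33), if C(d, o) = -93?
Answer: -1/93 ≈ -0.010753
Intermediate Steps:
n = -18
1/C(n, -33) = 1/(-93) = -1/93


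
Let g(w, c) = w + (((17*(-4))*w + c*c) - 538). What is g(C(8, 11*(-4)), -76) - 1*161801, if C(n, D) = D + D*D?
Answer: -283327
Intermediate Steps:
C(n, D) = D + D**2
g(w, c) = -538 + c**2 - 67*w (g(w, c) = w + ((-68*w + c**2) - 538) = w + ((c**2 - 68*w) - 538) = w + (-538 + c**2 - 68*w) = -538 + c**2 - 67*w)
g(C(8, 11*(-4)), -76) - 1*161801 = (-538 + (-76)**2 - 67*11*(-4)*(1 + 11*(-4))) - 1*161801 = (-538 + 5776 - (-2948)*(1 - 44)) - 161801 = (-538 + 5776 - (-2948)*(-43)) - 161801 = (-538 + 5776 - 67*1892) - 161801 = (-538 + 5776 - 126764) - 161801 = -121526 - 161801 = -283327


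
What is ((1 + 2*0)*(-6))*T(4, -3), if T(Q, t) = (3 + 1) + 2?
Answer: -36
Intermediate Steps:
T(Q, t) = 6 (T(Q, t) = 4 + 2 = 6)
((1 + 2*0)*(-6))*T(4, -3) = ((1 + 2*0)*(-6))*6 = ((1 + 0)*(-6))*6 = (1*(-6))*6 = -6*6 = -36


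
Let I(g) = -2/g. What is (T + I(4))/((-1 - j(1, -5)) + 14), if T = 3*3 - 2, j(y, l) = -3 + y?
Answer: 13/30 ≈ 0.43333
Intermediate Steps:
T = 7 (T = 9 - 2 = 7)
(T + I(4))/((-1 - j(1, -5)) + 14) = (7 - 2/4)/((-1 - (-3 + 1)) + 14) = (7 - 2*¼)/((-1 - 1*(-2)) + 14) = (7 - ½)/((-1 + 2) + 14) = 13/(2*(1 + 14)) = (13/2)/15 = (13/2)*(1/15) = 13/30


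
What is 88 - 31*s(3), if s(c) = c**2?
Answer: -191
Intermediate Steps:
88 - 31*s(3) = 88 - 31*3**2 = 88 - 31*9 = 88 - 279 = -191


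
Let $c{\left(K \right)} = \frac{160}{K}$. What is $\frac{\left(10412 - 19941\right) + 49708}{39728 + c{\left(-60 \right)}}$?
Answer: $\frac{120537}{119176} \approx 1.0114$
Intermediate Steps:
$\frac{\left(10412 - 19941\right) + 49708}{39728 + c{\left(-60 \right)}} = \frac{\left(10412 - 19941\right) + 49708}{39728 + \frac{160}{-60}} = \frac{\left(10412 - 19941\right) + 49708}{39728 + 160 \left(- \frac{1}{60}\right)} = \frac{-9529 + 49708}{39728 - \frac{8}{3}} = \frac{40179}{\frac{119176}{3}} = 40179 \cdot \frac{3}{119176} = \frac{120537}{119176}$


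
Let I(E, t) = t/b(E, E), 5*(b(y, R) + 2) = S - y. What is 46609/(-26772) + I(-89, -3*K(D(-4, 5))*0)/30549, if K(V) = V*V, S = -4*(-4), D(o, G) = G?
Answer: -46609/26772 ≈ -1.7410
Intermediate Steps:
S = 16
K(V) = V²
b(y, R) = 6/5 - y/5 (b(y, R) = -2 + (16 - y)/5 = -2 + (16/5 - y/5) = 6/5 - y/5)
I(E, t) = t/(6/5 - E/5)
46609/(-26772) + I(-89, -3*K(D(-4, 5))*0)/30549 = 46609/(-26772) - 5*-3*5²*0/(-6 - 89)/30549 = 46609*(-1/26772) - 5*-3*25*0/(-95)*(1/30549) = -46609/26772 - 5*(-75*0)*(-1/95)*(1/30549) = -46609/26772 - 5*0*(-1/95)*(1/30549) = -46609/26772 + 0*(1/30549) = -46609/26772 + 0 = -46609/26772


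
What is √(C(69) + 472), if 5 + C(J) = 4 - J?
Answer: √402 ≈ 20.050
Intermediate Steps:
C(J) = -1 - J (C(J) = -5 + (4 - J) = -1 - J)
√(C(69) + 472) = √((-1 - 1*69) + 472) = √((-1 - 69) + 472) = √(-70 + 472) = √402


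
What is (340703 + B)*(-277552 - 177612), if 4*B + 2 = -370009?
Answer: -112971818591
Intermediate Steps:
B = -370011/4 (B = -½ + (¼)*(-370009) = -½ - 370009/4 = -370011/4 ≈ -92503.)
(340703 + B)*(-277552 - 177612) = (340703 - 370011/4)*(-277552 - 177612) = (992801/4)*(-455164) = -112971818591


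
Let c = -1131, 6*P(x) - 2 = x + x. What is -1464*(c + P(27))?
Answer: 1642120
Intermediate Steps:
P(x) = ⅓ + x/3 (P(x) = ⅓ + (x + x)/6 = ⅓ + (2*x)/6 = ⅓ + x/3)
-1464*(c + P(27)) = -1464*(-1131 + (⅓ + (⅓)*27)) = -1464*(-1131 + (⅓ + 9)) = -1464*(-1131 + 28/3) = -1464*(-3365/3) = 1642120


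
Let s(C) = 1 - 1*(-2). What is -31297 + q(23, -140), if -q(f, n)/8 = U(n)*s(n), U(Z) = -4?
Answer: -31201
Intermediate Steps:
s(C) = 3 (s(C) = 1 + 2 = 3)
q(f, n) = 96 (q(f, n) = -(-32)*3 = -8*(-12) = 96)
-31297 + q(23, -140) = -31297 + 96 = -31201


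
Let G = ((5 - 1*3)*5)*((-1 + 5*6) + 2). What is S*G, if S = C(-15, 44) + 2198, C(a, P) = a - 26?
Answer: 668670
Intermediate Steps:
C(a, P) = -26 + a
S = 2157 (S = (-26 - 15) + 2198 = -41 + 2198 = 2157)
G = 310 (G = ((5 - 3)*5)*((-1 + 30) + 2) = (2*5)*(29 + 2) = 10*31 = 310)
S*G = 2157*310 = 668670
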